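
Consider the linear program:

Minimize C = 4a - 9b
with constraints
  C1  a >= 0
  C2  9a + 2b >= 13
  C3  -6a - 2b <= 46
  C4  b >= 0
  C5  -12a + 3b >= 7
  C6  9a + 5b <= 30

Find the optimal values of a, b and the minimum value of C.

Feasible corners and C = 4a - 9b:
  (25/51, 73/17) → C = -1871/51
  (5/27, 17/3) → C = -1357/27
  (55/87, 141/29) → C = -3587/87

At the optimal vertex, 9a + 2b = 13 and 9a + 5b = 30.
Solving simultaneously gives a = 5/27, b = 17/3.

a = 5/27, b = 17/3, minimum C = -1357/27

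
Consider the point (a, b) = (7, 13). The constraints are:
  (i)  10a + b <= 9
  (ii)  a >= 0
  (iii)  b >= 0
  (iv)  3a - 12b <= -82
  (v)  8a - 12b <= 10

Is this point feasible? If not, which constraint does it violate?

not feasible — violates (i)

Constraint (i): 10a + b = 83, which is not ≤ 9. All other constraints are satisfied.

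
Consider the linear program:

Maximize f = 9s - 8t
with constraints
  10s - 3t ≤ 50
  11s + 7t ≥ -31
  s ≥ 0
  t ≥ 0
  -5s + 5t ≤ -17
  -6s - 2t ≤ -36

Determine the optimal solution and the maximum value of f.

s = 104/19, t = 30/19, maximum f = 696/19

Feasible corners and f = 9s - 8t:
  (199/35, 16/7) → f = 1151/35
  (104/19, 30/19) → f = 696/19
  (107/20, 39/20) → f = 651/20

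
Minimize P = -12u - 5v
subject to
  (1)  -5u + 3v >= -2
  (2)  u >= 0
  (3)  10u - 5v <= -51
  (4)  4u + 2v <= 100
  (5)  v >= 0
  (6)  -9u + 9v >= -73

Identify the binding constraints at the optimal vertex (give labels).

(3) and (4)

Feasible corners and P = -12u - 5v:
  (0, 51/5) → P = -51
  (0, 50) → P = -250
  (199/20, 301/10) → P = -2699/10

The minimum is at (199/20, 301/10). Substituting into each constraint, equality holds for (3) and (4); the remaining constraints have slack.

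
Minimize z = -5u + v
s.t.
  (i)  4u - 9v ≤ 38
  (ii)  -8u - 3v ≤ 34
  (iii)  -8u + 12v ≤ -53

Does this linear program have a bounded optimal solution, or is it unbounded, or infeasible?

From the feasible point (7/8, -23/6), moving in the direction (12, 8) keeps every constraint satisfied while z decreases without bound.

unbounded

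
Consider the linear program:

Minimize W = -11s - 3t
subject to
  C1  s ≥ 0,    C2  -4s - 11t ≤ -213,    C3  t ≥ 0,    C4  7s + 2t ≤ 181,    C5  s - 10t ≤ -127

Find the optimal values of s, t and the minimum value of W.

s = 389/18, t = 535/36, minimum W = -10163/36

Feasible corners and W = -11s - 3t:
  (0, 213/11) → W = -639/11
  (0, 181/2) → W = -543/2
  (733/51, 721/51) → W = -10226/51
  (389/18, 535/36) → W = -10163/36

At the optimal vertex, 7s + 2t = 181 and s - 10t = -127.
Solving simultaneously gives s = 389/18, t = 535/36.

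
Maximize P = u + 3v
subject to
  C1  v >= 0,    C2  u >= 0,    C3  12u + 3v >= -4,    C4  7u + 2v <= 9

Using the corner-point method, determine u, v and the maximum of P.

u = 0, v = 9/2, maximum P = 27/2

Feasible corners and P = u + 3v:
  (0, 0) → P = 0
  (9/7, 0) → P = 9/7
  (0, 9/2) → P = 27/2

The optimum lies where u = 0 and 7u + 2v = 9.
Solving simultaneously gives u = 0, v = 9/2.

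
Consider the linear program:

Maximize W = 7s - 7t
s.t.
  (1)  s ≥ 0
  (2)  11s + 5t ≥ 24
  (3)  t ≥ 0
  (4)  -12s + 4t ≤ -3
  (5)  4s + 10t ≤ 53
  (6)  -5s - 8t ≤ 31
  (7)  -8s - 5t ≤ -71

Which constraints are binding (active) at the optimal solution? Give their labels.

(3) and (5)

Extreme points and W = 7s - 7t:
  (53/4, 0) → W = 371/4
  (71/8, 0) → W = 497/8
  (89/12, 7/3) → W = 427/12

The maximum is at (53/4, 0). Substituting into each constraint, equality holds for (3) and (5); the remaining constraints have slack.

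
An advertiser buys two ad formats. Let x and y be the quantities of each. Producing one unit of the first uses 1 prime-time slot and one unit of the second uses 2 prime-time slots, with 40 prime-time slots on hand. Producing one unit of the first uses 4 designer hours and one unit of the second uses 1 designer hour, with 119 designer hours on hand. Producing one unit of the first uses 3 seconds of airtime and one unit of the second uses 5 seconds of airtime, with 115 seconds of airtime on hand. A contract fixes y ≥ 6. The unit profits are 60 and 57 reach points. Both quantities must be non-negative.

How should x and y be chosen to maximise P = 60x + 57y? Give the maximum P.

x = 28, y = 6, maximum P = 2022

The binding constraints are x + 2y = 40 and y = 6.
Solving simultaneously gives x = 28, y = 6.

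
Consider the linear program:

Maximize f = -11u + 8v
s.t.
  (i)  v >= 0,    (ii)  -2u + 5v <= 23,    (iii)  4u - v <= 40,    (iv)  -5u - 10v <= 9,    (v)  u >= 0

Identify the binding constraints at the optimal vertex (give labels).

Feasible corners and f = -11u + 8v:
  (10, 0) → f = -110
  (0, 0) → f = 0
  (223/18, 86/9) → f = -359/6
  (0, 23/5) → f = 184/5

The maximum is at (0, 23/5). Substituting into each constraint, equality holds for (ii) and (v); the remaining constraints have slack.

(ii) and (v)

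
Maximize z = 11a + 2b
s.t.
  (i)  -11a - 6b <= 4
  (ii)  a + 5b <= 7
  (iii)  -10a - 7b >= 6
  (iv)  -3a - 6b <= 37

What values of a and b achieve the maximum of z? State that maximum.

Feasible corners and z = 11a + 2b:
  (8/17, -26/17) → z = 36/17
  (33/8, -395/48) → z = 347/12
  (223/39, -352/39) → z = 583/13

The binding constraints are -10a - 7b = 6 and -3a - 6b = 37.
Solving simultaneously gives a = 223/39, b = -352/39.

a = 223/39, b = -352/39, maximum z = 583/13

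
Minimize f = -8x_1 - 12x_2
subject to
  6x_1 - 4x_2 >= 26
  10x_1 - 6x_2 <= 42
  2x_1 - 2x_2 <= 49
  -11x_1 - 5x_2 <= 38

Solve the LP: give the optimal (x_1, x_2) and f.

Extreme points and f = -8x_1 - 12x_2:
  (3, -2) → f = 0
  (-11/37, -257/37) → f = 3172/37
  (-9/58, -421/58) → f = 2562/29

x_1 = 3, x_2 = -2, minimum f = 0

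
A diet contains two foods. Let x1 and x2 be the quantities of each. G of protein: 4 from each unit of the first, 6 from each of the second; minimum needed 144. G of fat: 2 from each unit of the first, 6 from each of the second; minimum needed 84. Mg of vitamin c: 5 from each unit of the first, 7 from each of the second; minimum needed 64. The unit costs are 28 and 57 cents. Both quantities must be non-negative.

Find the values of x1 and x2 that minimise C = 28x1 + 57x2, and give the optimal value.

x1 = 30, x2 = 4, minimum C = 1068

The feasible region is unbounded (it extends along (0, 1), (1, 0)), but C strictly increases along every unbounded feasible direction, so there is no improving ray and the minimum is attained at a vertex.

The binding constraints are 4x1 + 6x2 = 144 and 2x1 + 6x2 = 84.
Solving simultaneously gives x1 = 30, x2 = 4.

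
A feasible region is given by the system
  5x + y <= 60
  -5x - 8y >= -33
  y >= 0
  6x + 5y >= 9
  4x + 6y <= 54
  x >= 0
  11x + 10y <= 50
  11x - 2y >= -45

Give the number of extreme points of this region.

5

Intersecting each pair of boundary lines and keeping only the points that satisfy every inequality leaves:
  (0, 33/8)
  (35/19, 113/38)
  (3/2, 0)
  (50/11, 0)
  (0, 9/5)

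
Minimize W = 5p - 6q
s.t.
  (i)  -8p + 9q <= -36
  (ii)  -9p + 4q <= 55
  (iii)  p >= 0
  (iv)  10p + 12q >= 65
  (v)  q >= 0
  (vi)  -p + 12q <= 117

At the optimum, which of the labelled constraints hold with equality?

(i) and (vi)

Corner points and W = 5p - 6q:
  (339/62, 80/93) → W = 1375/62
  (495/29, 324/29) → W = 531/29
  (13/2, 0) → W = 65/2
The feasible region is unbounded (it extends along (12, 1), (1, 0)), but W strictly increases along every unbounded feasible direction, so there is no improving ray and the minimum is attained at a vertex.

The minimum is at (495/29, 324/29). Substituting into each constraint, equality holds for (i) and (vi); the remaining constraints have slack.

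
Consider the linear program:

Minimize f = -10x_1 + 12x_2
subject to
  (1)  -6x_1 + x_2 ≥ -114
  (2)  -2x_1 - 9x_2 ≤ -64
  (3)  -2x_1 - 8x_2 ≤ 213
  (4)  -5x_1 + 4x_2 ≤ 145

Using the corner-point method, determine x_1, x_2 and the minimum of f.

x_1 = 545/28, x_2 = 39/14, minimum f = -2257/14

Vertices and f = -10x_1 + 12x_2:
  (545/28, 39/14) → f = -2257/14
  (601/19, 1440/19) → f = 11270/19
  (-1049/53, 610/53) → f = 17810/53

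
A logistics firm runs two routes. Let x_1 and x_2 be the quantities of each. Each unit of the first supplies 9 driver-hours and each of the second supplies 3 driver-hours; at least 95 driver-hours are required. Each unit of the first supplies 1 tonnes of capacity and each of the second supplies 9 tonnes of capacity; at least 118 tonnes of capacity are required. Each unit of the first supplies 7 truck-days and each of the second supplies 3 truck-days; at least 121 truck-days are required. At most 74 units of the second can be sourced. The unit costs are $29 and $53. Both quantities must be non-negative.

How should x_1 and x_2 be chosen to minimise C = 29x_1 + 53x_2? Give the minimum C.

x_1 = 49/4, x_2 = 47/4, minimum C = 978

Feasible corners and C = 29x_1 + 53x_2:
  (0, 121/3) → C = 6413/3
  (0, 74) → C = 3922
  (118, 0) → C = 3422
  (49/4, 47/4) → C = 978
The feasible region is unbounded (it extends along (1, 0)), but C strictly increases along every unbounded feasible direction, so there is no improving ray and the minimum is attained at a vertex.

The binding constraints are x_1 + 9x_2 = 118 and 7x_1 + 3x_2 = 121.
Solving simultaneously gives x_1 = 49/4, x_2 = 47/4.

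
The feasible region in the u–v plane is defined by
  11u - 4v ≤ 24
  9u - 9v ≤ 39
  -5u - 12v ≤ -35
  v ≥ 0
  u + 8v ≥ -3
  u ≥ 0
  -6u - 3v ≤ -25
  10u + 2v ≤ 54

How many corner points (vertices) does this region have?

4

Of the 28 pairwise boundary intersections, those satisfying every inequality are:
  (172/57, 131/57)
  (132/31, 177/31)
  (0, 25/3)
  (0, 27)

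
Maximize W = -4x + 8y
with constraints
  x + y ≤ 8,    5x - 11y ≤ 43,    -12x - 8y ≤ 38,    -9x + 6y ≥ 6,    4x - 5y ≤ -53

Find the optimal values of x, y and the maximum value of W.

The binding constraints are x + y = 8 and -12x - 8y = 38.
Solving simultaneously gives x = -51/2, y = 67/2.

x = -51/2, y = 67/2, maximum W = 370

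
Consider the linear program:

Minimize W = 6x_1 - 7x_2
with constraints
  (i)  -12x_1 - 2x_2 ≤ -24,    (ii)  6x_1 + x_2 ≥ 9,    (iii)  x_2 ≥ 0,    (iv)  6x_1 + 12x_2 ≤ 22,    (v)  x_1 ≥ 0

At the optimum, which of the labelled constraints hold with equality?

Feasible corners and W = 6x_1 - 7x_2:
  (2, 0) → W = 12
  (61/33, 10/11) → W = 52/11
  (11/3, 0) → W = 22

The minimum is at (61/33, 10/11). Substituting into each constraint, equality holds for (i) and (iv); the remaining constraints have slack.

(i) and (iv)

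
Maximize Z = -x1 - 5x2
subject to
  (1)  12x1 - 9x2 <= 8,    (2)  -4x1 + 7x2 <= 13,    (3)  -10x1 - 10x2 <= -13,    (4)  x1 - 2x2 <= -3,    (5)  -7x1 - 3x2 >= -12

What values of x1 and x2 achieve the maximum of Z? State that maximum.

x1 = -2/15, x2 = 43/30, maximum Z = -211/30

Feasible corners and Z = -x1 - 5x2:
  (-39/110, 91/55) → Z = -871/110
  (45/61, 139/61) → Z = -740/61
  (-2/15, 43/30) → Z = -211/30
  (15/17, 33/17) → Z = -180/17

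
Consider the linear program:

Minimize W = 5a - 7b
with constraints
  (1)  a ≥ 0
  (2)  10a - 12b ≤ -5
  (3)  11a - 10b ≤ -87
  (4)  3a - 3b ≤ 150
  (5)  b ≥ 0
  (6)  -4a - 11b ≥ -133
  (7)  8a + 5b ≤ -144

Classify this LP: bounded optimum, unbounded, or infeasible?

infeasible

The boundaries a = 0 and 11a - 10b = -87 meet at (0, 87/10), but that point violates 8a + 5b ≤ -144. Every candidate vertex is excluded by some other constraint, so the feasible region is empty.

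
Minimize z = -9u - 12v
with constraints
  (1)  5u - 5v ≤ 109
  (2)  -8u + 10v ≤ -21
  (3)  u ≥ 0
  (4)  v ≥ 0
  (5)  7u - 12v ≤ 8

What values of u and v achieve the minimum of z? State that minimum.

u = 197/2, v = 767/10, minimum z = -18069/10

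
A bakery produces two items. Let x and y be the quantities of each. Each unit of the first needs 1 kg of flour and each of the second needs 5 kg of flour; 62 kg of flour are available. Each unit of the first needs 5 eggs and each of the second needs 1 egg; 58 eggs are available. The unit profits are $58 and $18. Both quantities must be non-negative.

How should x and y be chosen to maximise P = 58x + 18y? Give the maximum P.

x = 19/2, y = 21/2, maximum P = 740

Corner points and P = 58x + 18y:
  (0, 0) → P = 0
  (0, 62/5) → P = 1116/5
  (58/5, 0) → P = 3364/5
  (19/2, 21/2) → P = 740

The binding constraints are x + 5y = 62 and 5x + y = 58.
Solving simultaneously gives x = 19/2, y = 21/2.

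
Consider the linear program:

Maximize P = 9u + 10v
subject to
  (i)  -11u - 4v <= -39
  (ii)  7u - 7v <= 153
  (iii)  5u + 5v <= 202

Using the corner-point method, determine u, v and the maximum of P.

The optimum lies where -11u - 4v = -39 and 5u + 5v = 202.
Solving simultaneously gives u = -613/35, v = 2027/35.

u = -613/35, v = 2027/35, maximum P = 14753/35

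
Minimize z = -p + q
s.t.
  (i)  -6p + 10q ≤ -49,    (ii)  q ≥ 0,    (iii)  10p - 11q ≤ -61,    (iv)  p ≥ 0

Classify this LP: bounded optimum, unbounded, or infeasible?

infeasible

The boundaries -6p + 10q = -49 and q = 0 meet at (49/6, 0), but that point violates 10p - 11q ≤ -61. Every candidate vertex is excluded by some other constraint, so the feasible region is empty.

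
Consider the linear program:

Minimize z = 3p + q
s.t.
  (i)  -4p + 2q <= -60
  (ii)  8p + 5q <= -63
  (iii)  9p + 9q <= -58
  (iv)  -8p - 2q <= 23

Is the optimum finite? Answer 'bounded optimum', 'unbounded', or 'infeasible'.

From the feasible point (29/6, -61/3), moving in the direction (2, -8) keeps every constraint satisfied while z decreases without bound.

unbounded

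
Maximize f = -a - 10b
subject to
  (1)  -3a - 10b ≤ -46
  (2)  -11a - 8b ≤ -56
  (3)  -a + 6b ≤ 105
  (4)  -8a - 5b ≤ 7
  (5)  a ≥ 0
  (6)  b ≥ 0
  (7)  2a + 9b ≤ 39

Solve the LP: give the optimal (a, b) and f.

a = 46/3, b = 0, maximum f = -46/3

Extreme points and f = -a - 10b:
  (46/3, 0) → f = -46/3
  (24/7, 25/7) → f = -274/7
  (39/2, 0) → f = -39/2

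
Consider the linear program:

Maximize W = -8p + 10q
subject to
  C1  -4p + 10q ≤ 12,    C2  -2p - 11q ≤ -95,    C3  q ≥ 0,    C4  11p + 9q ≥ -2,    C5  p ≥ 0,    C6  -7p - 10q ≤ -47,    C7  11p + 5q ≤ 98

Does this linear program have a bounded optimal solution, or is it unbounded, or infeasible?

The boundaries -4p + 10q = 12 and -2p - 11q = -95 meet at (409/32, 101/16), but that point violates 11p + 5q ≤ 98. Every candidate vertex is excluded by some other constraint, so the feasible region is empty.

infeasible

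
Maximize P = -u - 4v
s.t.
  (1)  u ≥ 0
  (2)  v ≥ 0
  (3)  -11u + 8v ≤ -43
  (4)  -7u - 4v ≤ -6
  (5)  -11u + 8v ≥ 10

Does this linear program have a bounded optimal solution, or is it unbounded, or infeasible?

infeasible

Constraints -11u + 8v ≤ -43 and -11u + 8v ≥ 10 have parallel boundaries but demand opposite sides — no point can satisfy both, so the region is empty.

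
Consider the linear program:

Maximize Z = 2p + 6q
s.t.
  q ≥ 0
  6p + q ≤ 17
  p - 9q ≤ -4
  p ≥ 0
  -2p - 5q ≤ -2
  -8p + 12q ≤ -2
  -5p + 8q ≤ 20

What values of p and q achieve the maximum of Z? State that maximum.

p = 103/40, q = 31/20, maximum Z = 289/20

Corner points and Z = 2p + 6q:
  (149/55, 41/55) → Z = 544/55
  (103/40, 31/20) → Z = 289/20
  (11/10, 17/30) → Z = 28/5

The optimum lies where 6p + q = 17 and -8p + 12q = -2.
Solving simultaneously gives p = 103/40, q = 31/20.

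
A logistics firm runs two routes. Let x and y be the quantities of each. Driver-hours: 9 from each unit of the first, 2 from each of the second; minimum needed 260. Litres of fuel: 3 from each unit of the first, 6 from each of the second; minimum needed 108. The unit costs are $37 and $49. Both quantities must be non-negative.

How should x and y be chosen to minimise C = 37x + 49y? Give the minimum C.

The feasible region is unbounded (it extends along (0, 1), (1, 0)), but C strictly increases along every unbounded feasible direction, so there is no improving ray and the minimum is attained at a vertex.

The optimum lies where 9x + 2y = 260 and 3x + 6y = 108.
Solving simultaneously gives x = 28, y = 4.

x = 28, y = 4, minimum C = 1232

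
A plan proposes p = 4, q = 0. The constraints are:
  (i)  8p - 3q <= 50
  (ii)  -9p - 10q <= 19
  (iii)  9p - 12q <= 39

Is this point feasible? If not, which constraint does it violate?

feasible

(i): 32 ≤ 50 ✓
(ii): -36 ≤ 19 ✓
(iii): 36 ≤ 39 ✓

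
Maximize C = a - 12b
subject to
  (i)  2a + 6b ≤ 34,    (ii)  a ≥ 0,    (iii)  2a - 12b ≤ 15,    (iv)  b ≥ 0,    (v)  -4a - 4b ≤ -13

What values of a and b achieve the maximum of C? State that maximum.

a = 15/2, b = 0, maximum C = 15/2

The binding constraints are 2a - 12b = 15 and b = 0.
Solving simultaneously gives a = 15/2, b = 0.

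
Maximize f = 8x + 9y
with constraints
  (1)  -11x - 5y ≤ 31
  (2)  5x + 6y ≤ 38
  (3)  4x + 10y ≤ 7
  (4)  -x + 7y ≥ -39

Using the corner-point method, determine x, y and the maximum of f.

x = 439/38, y = -149/38, maximum f = 2171/38

Feasible corners and f = 8x + 9y:
  (-23/6, 67/30) → f = -317/30
  (-11/41, -230/41) → f = -2158/41
  (439/38, -149/38) → f = 2171/38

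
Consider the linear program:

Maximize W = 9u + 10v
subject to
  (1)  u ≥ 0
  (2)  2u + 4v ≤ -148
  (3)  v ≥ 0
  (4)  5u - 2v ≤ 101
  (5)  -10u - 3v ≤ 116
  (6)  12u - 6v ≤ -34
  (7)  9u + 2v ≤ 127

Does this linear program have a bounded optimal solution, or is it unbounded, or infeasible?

infeasible

The boundaries u = 0 and 12u - 6v = -34 meet at (0, 17/3), but that point violates 2u + 4v ≤ -148. Every candidate vertex is excluded by some other constraint, so the feasible region is empty.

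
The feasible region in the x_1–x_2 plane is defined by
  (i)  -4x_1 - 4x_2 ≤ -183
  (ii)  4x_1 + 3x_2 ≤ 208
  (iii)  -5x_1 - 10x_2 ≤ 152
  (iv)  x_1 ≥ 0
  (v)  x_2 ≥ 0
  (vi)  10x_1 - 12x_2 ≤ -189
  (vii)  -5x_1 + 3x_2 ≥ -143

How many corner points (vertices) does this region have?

The feasible vertices (each the meet of two boundaries and inside every other half-plane) are:
  (0, 183/4)
  (180/11, 1293/44)
  (0, 208/3)
  (643/26, 1418/39)

4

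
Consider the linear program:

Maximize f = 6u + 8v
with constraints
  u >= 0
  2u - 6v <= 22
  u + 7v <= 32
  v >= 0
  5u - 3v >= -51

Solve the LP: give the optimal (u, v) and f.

Vertices and f = 6u + 8v:
  (0, 32/7) → f = 256/7
  (0, 0) → f = 0
  (173/10, 21/10) → f = 603/5
  (11, 0) → f = 66

u = 173/10, v = 21/10, maximum f = 603/5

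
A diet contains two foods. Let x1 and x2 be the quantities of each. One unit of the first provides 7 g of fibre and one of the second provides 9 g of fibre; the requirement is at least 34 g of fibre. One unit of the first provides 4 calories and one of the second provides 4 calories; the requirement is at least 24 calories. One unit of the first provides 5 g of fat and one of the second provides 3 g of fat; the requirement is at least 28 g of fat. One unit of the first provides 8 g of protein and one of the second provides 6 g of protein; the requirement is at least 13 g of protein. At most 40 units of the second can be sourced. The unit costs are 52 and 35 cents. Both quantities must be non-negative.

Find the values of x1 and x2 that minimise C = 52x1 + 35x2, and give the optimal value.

The feasible region is unbounded (it extends along (1, 0)), but C strictly increases along every unbounded feasible direction, so there is no improving ray and the minimum is attained at a vertex.

The binding constraints are 4x1 + 4x2 = 24 and 5x1 + 3x2 = 28.
Solving simultaneously gives x1 = 5, x2 = 1.

x1 = 5, x2 = 1, minimum C = 295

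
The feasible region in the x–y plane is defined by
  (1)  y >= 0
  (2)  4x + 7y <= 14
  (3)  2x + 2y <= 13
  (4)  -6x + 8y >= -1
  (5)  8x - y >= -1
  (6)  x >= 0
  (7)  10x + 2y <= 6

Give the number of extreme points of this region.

6

The feasible vertices (each the meet of two boundaries and inside every other half-plane) are:
  (1/6, 0)
  (0, 0)
  (7/60, 29/15)
  (7/31, 58/31)
  (25/46, 13/46)
  (0, 1)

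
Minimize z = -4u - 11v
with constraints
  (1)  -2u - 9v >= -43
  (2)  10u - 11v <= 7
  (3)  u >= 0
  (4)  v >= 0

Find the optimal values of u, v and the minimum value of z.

u = 67/14, v = 26/7, minimum z = -60

Vertices and z = -4u - 11v:
  (67/14, 26/7) → z = -60
  (0, 43/9) → z = -473/9
  (7/10, 0) → z = -14/5
  (0, 0) → z = 0

The binding constraints are -2u - 9v = -43 and 10u - 11v = 7.
Solving simultaneously gives u = 67/14, v = 26/7.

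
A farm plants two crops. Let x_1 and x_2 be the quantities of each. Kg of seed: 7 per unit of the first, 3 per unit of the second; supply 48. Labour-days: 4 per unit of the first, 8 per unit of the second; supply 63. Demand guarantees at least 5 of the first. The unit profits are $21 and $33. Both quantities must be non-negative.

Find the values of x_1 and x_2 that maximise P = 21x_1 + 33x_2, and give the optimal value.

Corner points and P = 21x_1 + 33x_2:
  (48/7, 0) → P = 144
  (5, 0) → P = 105
  (5, 13/3) → P = 248

x_1 = 5, x_2 = 13/3, maximum P = 248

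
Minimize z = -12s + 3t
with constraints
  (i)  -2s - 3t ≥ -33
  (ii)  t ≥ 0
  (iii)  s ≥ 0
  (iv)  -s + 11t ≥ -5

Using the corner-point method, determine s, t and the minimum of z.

s = 378/25, t = 23/25, minimum z = -4467/25

At the optimal vertex, -2s - 3t = -33 and -s + 11t = -5.
Solving simultaneously gives s = 378/25, t = 23/25.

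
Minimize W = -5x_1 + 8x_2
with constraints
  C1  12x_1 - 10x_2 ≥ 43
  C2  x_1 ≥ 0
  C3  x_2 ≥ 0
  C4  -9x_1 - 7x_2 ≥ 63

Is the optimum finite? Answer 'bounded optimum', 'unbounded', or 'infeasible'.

The boundaries 12x_1 - 10x_2 = 43 and x_2 = 0 meet at (43/12, 0), but that point violates -9x_1 - 7x_2 ≥ 63. Every candidate vertex is excluded by some other constraint, so the feasible region is empty.

infeasible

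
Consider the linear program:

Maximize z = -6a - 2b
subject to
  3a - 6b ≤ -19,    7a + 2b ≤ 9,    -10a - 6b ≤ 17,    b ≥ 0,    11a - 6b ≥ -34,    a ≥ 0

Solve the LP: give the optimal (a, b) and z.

Extreme points and z = -6a - 2b:
  (1/3, 10/3) → z = -26/3
  (0, 19/6) → z = -19/3
  (0, 9/2) → z = -9

a = 0, b = 19/6, maximum z = -19/3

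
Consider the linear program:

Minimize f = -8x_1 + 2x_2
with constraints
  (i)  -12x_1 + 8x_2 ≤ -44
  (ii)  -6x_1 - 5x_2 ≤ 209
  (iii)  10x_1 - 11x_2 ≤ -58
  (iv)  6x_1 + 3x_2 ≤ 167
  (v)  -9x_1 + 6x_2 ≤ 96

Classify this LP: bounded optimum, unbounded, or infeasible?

The boundaries -12x_1 + 8x_2 = -44 and -6x_1 - 5x_2 = 209 meet at (-121/9, -77/3), but that point violates 10x_1 - 11x_2 ≤ -58. Every candidate vertex is excluded by some other constraint, so the feasible region is empty.

infeasible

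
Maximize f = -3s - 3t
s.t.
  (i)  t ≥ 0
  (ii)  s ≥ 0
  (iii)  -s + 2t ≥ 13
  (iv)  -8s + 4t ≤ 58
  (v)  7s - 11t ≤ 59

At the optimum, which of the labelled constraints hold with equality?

Corner points and f = -3s - 3t:
  (0, 13/2) → f = -39/2
  (0, 29/2) → f = -87/2
  (87, 50) → f = -411
The feasible region is unbounded (it extends along (11, 7), (1, 2)), but f strictly decreases along every unbounded feasible direction, so there is no improving ray and the maximum is attained at a vertex.

The maximum is at (0, 13/2). Substituting into each constraint, equality holds for (ii) and (iii); the remaining constraints have slack.

(ii) and (iii)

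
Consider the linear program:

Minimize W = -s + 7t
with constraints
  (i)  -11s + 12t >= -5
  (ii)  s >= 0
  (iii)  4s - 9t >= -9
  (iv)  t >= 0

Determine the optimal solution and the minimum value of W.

s = 5/11, t = 0, minimum W = -5/11

Extreme points and W = -s + 7t:
  (3, 7/3) → W = 40/3
  (5/11, 0) → W = -5/11
  (0, 1) → W = 7
  (0, 0) → W = 0

The binding constraints are -11s + 12t = -5 and t = 0.
Solving simultaneously gives s = 5/11, t = 0.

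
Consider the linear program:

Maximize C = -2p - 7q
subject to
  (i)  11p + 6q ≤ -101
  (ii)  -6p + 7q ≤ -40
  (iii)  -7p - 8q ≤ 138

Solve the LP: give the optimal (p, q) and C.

p = 10/23, q = -811/46, maximum C = 5637/46

Vertices and C = -2p - 7q:
  (-467/113, -1046/113) → C = 8256/113
  (10/23, -811/46) → C = 5637/46
  (-646/97, -1108/97) → C = 9048/97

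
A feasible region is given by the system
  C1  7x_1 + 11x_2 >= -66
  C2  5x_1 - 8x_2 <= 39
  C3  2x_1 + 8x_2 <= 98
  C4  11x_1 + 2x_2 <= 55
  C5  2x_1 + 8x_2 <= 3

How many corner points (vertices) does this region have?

Intersecting each pair of boundary lines and keeping only the points that satisfy every inequality leaves:
  (-33/37, -201/37)
  (-33/2, 9/2)
  (37/7, -11/7)
  (31/6, -11/12)

4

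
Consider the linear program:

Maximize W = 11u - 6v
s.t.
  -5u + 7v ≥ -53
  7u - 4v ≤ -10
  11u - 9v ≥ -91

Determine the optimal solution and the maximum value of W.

u = 274/19, v = 527/19, maximum W = -148/19

The binding constraints are 7u - 4v = -10 and 11u - 9v = -91.
Solving simultaneously gives u = 274/19, v = 527/19.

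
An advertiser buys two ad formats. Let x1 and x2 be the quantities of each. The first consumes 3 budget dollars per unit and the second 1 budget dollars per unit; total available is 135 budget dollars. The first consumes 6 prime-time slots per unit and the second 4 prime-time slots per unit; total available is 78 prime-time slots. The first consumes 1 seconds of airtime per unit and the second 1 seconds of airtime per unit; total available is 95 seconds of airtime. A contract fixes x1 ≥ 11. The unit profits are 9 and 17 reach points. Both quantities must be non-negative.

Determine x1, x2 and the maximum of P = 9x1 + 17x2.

Extreme points and P = 9x1 + 17x2:
  (13, 0) → P = 117
  (11, 0) → P = 99
  (11, 3) → P = 150

At the optimal vertex, 6x1 + 4x2 = 78 and x1 = 11.
Solving simultaneously gives x1 = 11, x2 = 3.

x1 = 11, x2 = 3, maximum P = 150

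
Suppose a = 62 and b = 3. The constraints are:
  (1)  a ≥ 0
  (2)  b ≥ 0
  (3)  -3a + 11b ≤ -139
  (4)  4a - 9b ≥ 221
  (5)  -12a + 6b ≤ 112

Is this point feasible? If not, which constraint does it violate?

(1): 62 ≥ 0 ✓
(2): 3 ≥ 0 ✓
(3): -153 ≤ -139 ✓
(4): 221 ≥ 221 ✓
(5): -726 ≤ 112 ✓

feasible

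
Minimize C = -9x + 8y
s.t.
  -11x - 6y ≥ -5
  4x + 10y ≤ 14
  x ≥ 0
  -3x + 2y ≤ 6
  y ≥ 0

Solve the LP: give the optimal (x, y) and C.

Corner points and C = -9x + 8y:
  (0, 5/6) → C = 20/3
  (5/11, 0) → C = -45/11
  (0, 0) → C = 0

x = 5/11, y = 0, minimum C = -45/11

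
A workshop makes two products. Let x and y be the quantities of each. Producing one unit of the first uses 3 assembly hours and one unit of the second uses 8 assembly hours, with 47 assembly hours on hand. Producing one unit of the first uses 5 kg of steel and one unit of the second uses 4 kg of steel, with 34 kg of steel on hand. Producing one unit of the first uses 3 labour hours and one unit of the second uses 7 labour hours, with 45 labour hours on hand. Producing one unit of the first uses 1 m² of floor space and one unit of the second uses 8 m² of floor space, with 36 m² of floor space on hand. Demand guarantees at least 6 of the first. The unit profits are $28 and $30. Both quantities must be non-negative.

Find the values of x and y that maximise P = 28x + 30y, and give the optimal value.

x = 6, y = 1, maximum P = 198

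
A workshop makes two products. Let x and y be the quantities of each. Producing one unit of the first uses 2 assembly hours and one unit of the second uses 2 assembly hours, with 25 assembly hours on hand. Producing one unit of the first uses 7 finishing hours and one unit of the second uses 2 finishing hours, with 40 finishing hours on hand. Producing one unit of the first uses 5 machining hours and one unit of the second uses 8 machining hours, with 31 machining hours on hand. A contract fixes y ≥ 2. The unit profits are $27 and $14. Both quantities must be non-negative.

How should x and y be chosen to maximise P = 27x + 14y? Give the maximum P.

x = 3, y = 2, maximum P = 109

Feasible corners and P = 27x + 14y:
  (0, 31/8) → P = 217/4
  (0, 2) → P = 28
  (3, 2) → P = 109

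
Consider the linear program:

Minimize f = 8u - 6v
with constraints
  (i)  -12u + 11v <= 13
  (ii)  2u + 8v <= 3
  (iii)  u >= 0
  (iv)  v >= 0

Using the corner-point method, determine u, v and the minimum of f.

u = 0, v = 3/8, minimum f = -9/4

Corner points and f = 8u - 6v:
  (0, 3/8) → f = -9/4
  (3/2, 0) → f = 12
  (0, 0) → f = 0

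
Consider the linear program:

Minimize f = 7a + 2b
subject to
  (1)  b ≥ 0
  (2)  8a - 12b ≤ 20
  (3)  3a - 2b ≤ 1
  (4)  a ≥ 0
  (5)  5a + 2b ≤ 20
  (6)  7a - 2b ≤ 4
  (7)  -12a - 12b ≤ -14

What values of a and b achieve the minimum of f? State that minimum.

Corner points and f = 7a + 2b:
  (3/4, 5/8) → f = 13/2
  (2/3, 1/2) → f = 17/3
  (0, 10) → f = 20
  (0, 7/6) → f = 7/3
  (2, 5) → f = 24

a = 0, b = 7/6, minimum f = 7/3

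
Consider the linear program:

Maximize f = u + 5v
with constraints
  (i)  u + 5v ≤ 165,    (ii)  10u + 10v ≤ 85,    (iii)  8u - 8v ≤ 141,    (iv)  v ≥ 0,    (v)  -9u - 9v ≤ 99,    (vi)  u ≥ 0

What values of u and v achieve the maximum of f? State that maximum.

u = 0, v = 17/2, maximum f = 85/2

Corner points and f = u + 5v:
  (17/2, 0) → f = 17/2
  (0, 17/2) → f = 85/2
  (0, 0) → f = 0

At the optimal vertex, 10u + 10v = 85 and u = 0.
Solving simultaneously gives u = 0, v = 17/2.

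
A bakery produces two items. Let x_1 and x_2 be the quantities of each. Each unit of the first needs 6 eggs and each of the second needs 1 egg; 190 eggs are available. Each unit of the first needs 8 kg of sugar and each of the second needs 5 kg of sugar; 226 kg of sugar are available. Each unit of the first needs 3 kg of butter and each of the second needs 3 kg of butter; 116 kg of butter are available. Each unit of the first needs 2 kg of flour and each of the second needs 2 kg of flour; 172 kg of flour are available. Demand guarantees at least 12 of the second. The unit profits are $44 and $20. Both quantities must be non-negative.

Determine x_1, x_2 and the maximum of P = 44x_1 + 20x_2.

The binding constraints are 8x_1 + 5x_2 = 226 and x_2 = 12.
Solving simultaneously gives x_1 = 83/4, x_2 = 12.

x_1 = 83/4, x_2 = 12, maximum P = 1153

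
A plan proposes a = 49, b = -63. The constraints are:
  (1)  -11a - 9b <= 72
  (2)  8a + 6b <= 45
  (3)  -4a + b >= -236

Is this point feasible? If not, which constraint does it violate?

Constraint (3): -4a + b = -259, which is not ≥ -236. All other constraints are satisfied.

not feasible — violates (3)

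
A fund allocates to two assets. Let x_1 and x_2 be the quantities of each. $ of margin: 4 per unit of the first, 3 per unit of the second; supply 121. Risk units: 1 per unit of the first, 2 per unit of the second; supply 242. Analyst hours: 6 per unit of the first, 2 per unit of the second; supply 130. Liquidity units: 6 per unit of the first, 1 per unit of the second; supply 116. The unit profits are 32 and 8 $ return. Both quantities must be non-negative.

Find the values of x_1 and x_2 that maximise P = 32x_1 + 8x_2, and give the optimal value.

x_1 = 17, x_2 = 14, maximum P = 656

Extreme points and P = 32x_1 + 8x_2:
  (0, 0) → P = 0
  (0, 121/3) → P = 968/3
  (58/3, 0) → P = 1856/3
  (74/5, 103/5) → P = 3192/5
  (17, 14) → P = 656

The binding constraints are 6x_1 + 2x_2 = 130 and 6x_1 + x_2 = 116.
Solving simultaneously gives x_1 = 17, x_2 = 14.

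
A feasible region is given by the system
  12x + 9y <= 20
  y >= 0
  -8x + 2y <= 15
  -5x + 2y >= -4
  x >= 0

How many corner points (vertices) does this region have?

Intersecting each pair of boundary lines and keeping only the points that satisfy every inequality leaves:
  (76/69, 52/69)
  (0, 20/9)
  (4/5, 0)
  (0, 0)

4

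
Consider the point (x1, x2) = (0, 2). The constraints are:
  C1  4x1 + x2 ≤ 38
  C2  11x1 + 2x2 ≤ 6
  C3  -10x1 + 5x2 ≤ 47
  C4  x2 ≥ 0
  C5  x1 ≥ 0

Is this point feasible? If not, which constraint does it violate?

feasible

C1: 2 ≤ 38 ✓
C2: 4 ≤ 6 ✓
C3: 10 ≤ 47 ✓
C4: 2 ≥ 0 ✓
C5: 0 ≥ 0 ✓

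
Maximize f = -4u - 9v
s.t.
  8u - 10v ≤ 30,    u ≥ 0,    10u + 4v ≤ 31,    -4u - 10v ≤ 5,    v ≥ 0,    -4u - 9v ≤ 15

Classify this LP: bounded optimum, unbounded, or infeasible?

Extreme points and f = -4u - 9v:
  (0, 31/4) → f = -279/4
  (0, 0) → f = 0
  (31/10, 0) → f = -62/5
The feasible region has finitely many vertices and no improving ray; the maximum is 0 at (0, 0).

bounded optimum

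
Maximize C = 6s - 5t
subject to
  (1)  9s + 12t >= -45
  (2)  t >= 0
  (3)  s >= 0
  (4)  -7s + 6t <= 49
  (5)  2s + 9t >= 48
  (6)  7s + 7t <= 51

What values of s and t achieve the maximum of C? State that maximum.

Extreme points and C = 6s - 5t:
  (0, 16/3) → C = -80/3
  (0, 51/7) → C = -255/7
  (123/49, 234/49) → C = -432/49

At the optimal vertex, 2s + 9t = 48 and 7s + 7t = 51.
Solving simultaneously gives s = 123/49, t = 234/49.

s = 123/49, t = 234/49, maximum C = -432/49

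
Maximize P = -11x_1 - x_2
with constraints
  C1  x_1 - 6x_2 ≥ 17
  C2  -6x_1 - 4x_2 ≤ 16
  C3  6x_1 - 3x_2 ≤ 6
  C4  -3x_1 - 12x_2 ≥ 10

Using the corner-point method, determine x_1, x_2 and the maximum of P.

Corner points and P = -11x_1 - x_2:
  (-7/10, -59/20) → P = 213/20
  (-5/11, -32/11) → P = 87/11
  (-4/7, -22/7) → P = 66/7

x_1 = -7/10, x_2 = -59/20, maximum P = 213/20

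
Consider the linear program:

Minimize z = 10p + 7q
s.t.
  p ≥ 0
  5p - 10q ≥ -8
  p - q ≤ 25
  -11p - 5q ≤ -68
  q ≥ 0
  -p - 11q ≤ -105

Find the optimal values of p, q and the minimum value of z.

Corner points and z = 10p + 7q:
  (258/5, 133/5) → z = 3511/5
  (74/5, 41/5) → z = 1027/5
  (95/3, 20/3) → z = 1090/3

At the optimal vertex, 5p - 10q = -8 and -p - 11q = -105.
Solving simultaneously gives p = 74/5, q = 41/5.

p = 74/5, q = 41/5, minimum z = 1027/5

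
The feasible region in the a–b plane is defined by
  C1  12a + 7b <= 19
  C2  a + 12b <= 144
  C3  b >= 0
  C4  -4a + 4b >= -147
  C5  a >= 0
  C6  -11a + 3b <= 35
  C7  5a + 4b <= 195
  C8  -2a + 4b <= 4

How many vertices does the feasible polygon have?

Of the 28 pairwise boundary intersections, those satisfying every inequality are:
  (19/12, 0)
  (24/31, 43/31)
  (0, 0)
  (0, 1)

4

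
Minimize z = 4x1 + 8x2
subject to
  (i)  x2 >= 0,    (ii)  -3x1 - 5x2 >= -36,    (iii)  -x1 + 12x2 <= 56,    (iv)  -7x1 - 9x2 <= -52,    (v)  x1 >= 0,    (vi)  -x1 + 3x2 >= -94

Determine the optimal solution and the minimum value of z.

x1 = 52/7, x2 = 0, minimum z = 208/7

Vertices and z = 4x1 + 8x2:
  (12, 0) → z = 48
  (52/7, 0) → z = 208/7
  (152/41, 204/41) → z = 2240/41
  (40/31, 148/31) → z = 1344/31

At the optimal vertex, x2 = 0 and -7x1 - 9x2 = -52.
Solving simultaneously gives x1 = 52/7, x2 = 0.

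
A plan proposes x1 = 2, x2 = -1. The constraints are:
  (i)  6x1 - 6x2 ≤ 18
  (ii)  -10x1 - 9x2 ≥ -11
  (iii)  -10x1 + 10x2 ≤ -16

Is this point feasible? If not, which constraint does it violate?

feasible

(i): 18 ≤ 18 ✓
(ii): -11 ≥ -11 ✓
(iii): -30 ≤ -16 ✓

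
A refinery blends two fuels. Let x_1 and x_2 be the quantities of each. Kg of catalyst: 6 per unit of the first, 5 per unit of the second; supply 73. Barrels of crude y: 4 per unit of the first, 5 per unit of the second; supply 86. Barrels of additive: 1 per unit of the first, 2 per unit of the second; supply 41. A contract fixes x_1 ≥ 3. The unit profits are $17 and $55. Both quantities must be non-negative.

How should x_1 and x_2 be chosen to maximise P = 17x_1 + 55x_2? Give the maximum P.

The optimum lies where 6x_1 + 5x_2 = 73 and x_1 = 3.
Solving simultaneously gives x_1 = 3, x_2 = 11.

x_1 = 3, x_2 = 11, maximum P = 656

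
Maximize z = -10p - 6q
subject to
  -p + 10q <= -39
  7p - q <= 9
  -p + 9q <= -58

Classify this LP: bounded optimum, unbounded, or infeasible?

unbounded

From the feasible point (23/62, -397/62), moving in the direction (-9, -1) keeps every constraint satisfied while z increases without bound.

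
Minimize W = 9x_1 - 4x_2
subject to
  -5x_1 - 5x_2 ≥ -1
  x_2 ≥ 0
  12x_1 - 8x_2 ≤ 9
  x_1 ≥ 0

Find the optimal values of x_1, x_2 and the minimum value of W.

Corner points and W = 9x_1 - 4x_2:
  (1/5, 0) → W = 9/5
  (0, 1/5) → W = -4/5
  (0, 0) → W = 0

x_1 = 0, x_2 = 1/5, minimum W = -4/5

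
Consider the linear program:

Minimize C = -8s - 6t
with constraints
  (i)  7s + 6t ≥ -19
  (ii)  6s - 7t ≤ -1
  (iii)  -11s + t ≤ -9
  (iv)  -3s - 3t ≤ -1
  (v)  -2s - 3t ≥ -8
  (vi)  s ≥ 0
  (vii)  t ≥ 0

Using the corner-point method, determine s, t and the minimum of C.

s = 53/32, t = 25/16, minimum C = -181/8

Vertices and C = -8s - 6t:
  (64/71, 65/71) → C = -902/71
  (53/32, 25/16) → C = -181/8
  (1, 2) → C = -20

At the optimal vertex, 6s - 7t = -1 and -2s - 3t = -8.
Solving simultaneously gives s = 53/32, t = 25/16.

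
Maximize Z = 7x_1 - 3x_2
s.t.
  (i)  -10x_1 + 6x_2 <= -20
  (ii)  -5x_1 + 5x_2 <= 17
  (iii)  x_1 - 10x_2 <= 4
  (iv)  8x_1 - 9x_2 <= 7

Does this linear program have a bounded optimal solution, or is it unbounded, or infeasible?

From the feasible point (101/10, 27/2), moving in the direction (5, 5) keeps every constraint satisfied while Z increases without bound.

unbounded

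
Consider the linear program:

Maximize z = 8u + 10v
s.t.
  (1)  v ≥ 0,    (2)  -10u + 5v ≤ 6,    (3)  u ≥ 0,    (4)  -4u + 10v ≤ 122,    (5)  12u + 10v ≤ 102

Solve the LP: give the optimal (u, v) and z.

The binding constraints are -10u + 5v = 6 and 12u + 10v = 102.
Solving simultaneously gives u = 45/16, v = 273/40.

u = 45/16, v = 273/40, maximum z = 363/4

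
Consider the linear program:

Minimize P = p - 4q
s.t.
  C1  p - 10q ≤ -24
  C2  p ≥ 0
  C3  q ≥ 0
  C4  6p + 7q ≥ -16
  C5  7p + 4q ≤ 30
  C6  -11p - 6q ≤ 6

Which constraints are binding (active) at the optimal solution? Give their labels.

C2 and C5

Corner points and P = p - 4q:
  (0, 12/5) → P = -48/5
  (102/37, 99/37) → P = -294/37
  (0, 15/2) → P = -30

The minimum is at (0, 15/2). Substituting into each constraint, equality holds for C2 and C5; the remaining constraints have slack.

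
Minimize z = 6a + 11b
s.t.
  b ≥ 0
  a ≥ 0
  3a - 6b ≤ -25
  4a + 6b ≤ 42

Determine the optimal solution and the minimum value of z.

a = 0, b = 25/6, minimum z = 275/6

Extreme points and z = 6a + 11b:
  (0, 25/6) → z = 275/6
  (0, 7) → z = 77
  (17/7, 113/21) → z = 1549/21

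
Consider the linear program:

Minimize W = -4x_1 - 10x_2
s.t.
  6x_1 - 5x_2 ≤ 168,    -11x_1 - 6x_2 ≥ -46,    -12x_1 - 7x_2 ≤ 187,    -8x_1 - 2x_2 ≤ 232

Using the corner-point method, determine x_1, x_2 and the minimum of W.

x_1 = -742/13, x_2 = 1460/13, minimum W = -11632/13

Vertices and W = -4x_1 - 10x_2:
  (1238/91, -1572/91) → W = 10768/91
  (241/102, -523/17) → W = 15208/51
  (-742/13, 1460/13) → W = -11632/13
  (-625/16, 161/4) → W = -985/4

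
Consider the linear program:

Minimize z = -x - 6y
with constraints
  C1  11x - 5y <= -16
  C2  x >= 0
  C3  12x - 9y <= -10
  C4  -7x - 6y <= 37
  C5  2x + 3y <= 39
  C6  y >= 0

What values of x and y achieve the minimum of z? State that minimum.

Corner points and z = -x - 6y:
  (0, 16/5) → z = -96/5
  (147/43, 461/43) → z = -2913/43
  (0, 13) → z = -78

The binding constraints are x = 0 and 2x + 3y = 39.
Solving simultaneously gives x = 0, y = 13.

x = 0, y = 13, minimum z = -78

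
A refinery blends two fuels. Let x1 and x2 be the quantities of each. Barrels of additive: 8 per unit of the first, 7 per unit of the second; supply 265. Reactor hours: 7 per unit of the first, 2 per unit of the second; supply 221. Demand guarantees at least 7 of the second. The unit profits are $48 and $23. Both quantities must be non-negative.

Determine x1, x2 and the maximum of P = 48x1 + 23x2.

Feasible corners and P = 48x1 + 23x2:
  (0, 265/7) → P = 6095/7
  (0, 7) → P = 161
  (27, 7) → P = 1457

The optimum lies where 8x1 + 7x2 = 265 and x2 = 7.
Solving simultaneously gives x1 = 27, x2 = 7.

x1 = 27, x2 = 7, maximum P = 1457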